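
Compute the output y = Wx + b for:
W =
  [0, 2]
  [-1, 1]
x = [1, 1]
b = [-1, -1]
y = [1, -1]

Wx = [0×1 + 2×1, -1×1 + 1×1]
   = [2, 0]
y = Wx + b = [2 + -1, 0 + -1] = [1, -1]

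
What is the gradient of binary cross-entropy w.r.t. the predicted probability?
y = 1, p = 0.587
∂L/∂p = -1.704

∂L/∂p = -y/p + (1-y)/(1-p) = -1/0.587 + 0 = -1.704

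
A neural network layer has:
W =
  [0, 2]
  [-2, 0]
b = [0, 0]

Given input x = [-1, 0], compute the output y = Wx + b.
y = [0, 2]

Wx = [0×-1 + 2×0, -2×-1 + 0×0]
   = [0, 2]
y = Wx + b = [0 + 0, 2 + 0] = [0, 2]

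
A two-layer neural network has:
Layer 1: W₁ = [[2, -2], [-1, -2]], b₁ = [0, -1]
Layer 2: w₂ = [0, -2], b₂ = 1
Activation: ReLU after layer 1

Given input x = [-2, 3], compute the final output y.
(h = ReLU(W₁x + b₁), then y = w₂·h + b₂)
y = 1

Layer 1 pre-activation: z₁ = [-10, -5]
After ReLU: h = [0, 0]
Layer 2 output: y = 0×0 + -2×0 + 1 = 1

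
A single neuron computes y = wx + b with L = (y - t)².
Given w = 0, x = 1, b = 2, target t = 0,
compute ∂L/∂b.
∂L/∂b = 4

y = wx + b = (0)(1) + 2 = 2
∂L/∂y = 2(y - t) = 2(2 - 0) = 4
∂y/∂b = 1
∂L/∂b = ∂L/∂y · ∂y/∂b = 4 × 1 = 4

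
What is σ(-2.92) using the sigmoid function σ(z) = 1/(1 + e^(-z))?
0.05117

sigmoid(-2.92) = 1/(1 + e^(2.92)) = 1/(1 + 18.54) = 0.05117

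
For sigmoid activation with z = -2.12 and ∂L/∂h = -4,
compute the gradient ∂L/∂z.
∂L/∂z = -0.3827

σ(-2.12) = 0.1072
σ'(-2.12) = σ(-2.12)(1 - σ(-2.12)) = 0.1072 × 0.8928 = 0.09568
∂L/∂z = ∂L/∂h · σ'(z) = -4 × 0.09568 = -0.3827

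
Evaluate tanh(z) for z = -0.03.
-0.02999

tanh(-0.03) = (e^(-0.03) - e^(0.03))/(e^(-0.03) + e^(0.03)) = -0.02999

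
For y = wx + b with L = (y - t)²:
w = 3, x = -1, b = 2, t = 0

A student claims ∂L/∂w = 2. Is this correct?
Correct

y = (3)(-1) + 2 = -1
∂L/∂y = 2(y - t) = 2(-1 - 0) = -2
∂y/∂w = x = -1
∂L/∂w = -2 × -1 = 2

Claimed value: 2
Correct: The correct gradient is 2.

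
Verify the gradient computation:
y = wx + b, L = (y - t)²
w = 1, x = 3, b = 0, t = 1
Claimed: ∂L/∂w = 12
Correct

y = (1)(3) + 0 = 3
∂L/∂y = 2(y - t) = 2(3 - 1) = 4
∂y/∂w = x = 3
∂L/∂w = 4 × 3 = 12

Claimed value: 12
Correct: The correct gradient is 12.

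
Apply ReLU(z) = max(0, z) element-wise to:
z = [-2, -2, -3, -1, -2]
h = [0, 0, 0, 0, 0]

ReLU applied element-wise: max(0,-2)=0, max(0,-2)=0, max(0,-3)=0, max(0,-1)=0, max(0,-2)=0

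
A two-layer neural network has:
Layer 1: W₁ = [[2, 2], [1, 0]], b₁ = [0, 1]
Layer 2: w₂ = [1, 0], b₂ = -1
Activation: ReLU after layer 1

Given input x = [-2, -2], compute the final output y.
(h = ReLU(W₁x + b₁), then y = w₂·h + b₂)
y = -1

Layer 1 pre-activation: z₁ = [-8, -1]
After ReLU: h = [0, 0]
Layer 2 output: y = 1×0 + 0×0 + -1 = -1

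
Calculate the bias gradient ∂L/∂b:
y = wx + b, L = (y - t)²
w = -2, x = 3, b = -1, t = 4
∂L/∂b = -22

y = wx + b = (-2)(3) + -1 = -7
∂L/∂y = 2(y - t) = 2(-7 - 4) = -22
∂y/∂b = 1
∂L/∂b = ∂L/∂y · ∂y/∂b = -22 × 1 = -22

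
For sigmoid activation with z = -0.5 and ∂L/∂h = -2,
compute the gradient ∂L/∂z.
∂L/∂z = -0.47

σ(-0.5) = 0.3775
σ'(-0.5) = σ(-0.5)(1 - σ(-0.5)) = 0.3775 × 0.6225 = 0.235
∂L/∂z = ∂L/∂h · σ'(z) = -2 × 0.235 = -0.47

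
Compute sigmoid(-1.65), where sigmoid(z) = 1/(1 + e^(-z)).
0.1611

sigmoid(-1.65) = 1/(1 + e^(1.65)) = 1/(1 + 5.207) = 0.1611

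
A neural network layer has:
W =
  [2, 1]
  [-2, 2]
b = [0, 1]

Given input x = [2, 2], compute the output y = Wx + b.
y = [6, 1]

Wx = [2×2 + 1×2, -2×2 + 2×2]
   = [6, 0]
y = Wx + b = [6 + 0, 0 + 1] = [6, 1]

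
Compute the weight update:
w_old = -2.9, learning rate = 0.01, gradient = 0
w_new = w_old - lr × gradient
w_new = -2.9

w_new = w - η·∂L/∂w = -2.9 - 0.01×(0) = -2.9 - (0) = -2.9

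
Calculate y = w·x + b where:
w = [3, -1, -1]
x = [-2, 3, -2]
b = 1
y = -6

y = (3)(-2) + (-1)(3) + (-1)(-2) + 1 = -6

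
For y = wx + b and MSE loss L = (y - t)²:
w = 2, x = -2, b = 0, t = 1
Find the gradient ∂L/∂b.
∂L/∂b = -10

y = wx + b = (2)(-2) + 0 = -4
∂L/∂y = 2(y - t) = 2(-4 - 1) = -10
∂y/∂b = 1
∂L/∂b = ∂L/∂y · ∂y/∂b = -10 × 1 = -10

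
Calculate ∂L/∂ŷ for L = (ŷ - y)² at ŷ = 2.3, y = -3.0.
∂L/∂ŷ = 10.6

∂L/∂ŷ = 2(ŷ - y) = 2(2.3 - -3.0) = 2(5.3) = 10.6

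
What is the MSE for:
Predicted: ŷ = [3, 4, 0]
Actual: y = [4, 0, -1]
MSE = 6

MSE = (1/3)((3-4)² + (4-0)² + (0--1)²) = (1/3)(1 + 16 + 1) = 6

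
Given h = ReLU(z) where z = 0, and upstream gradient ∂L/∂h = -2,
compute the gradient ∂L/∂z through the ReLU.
∂L/∂z = 0

h = ReLU(0) = 0
At z = 0: ∂h/∂z = 0 (by convention)
∂L/∂z = ∂L/∂h · ∂h/∂z = -2 × 0 = 0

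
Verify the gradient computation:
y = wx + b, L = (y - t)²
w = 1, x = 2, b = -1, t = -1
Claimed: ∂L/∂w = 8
Correct

y = (1)(2) + -1 = 1
∂L/∂y = 2(y - t) = 2(1 - -1) = 4
∂y/∂w = x = 2
∂L/∂w = 4 × 2 = 8

Claimed value: 8
Correct: The correct gradient is 8.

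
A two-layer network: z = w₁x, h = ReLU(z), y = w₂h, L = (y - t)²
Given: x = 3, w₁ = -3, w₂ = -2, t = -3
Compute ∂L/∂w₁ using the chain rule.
∂L/∂w₁ = 0

Forward pass:
z = w₁x = -3×3 = -9
h = ReLU(-9) = 0
y = w₂h = -2×0 = 0

Backward pass:
∂L/∂y = 2(y - t) = 2(0 - -3) = 6
∂y/∂h = w₂ = -2
∂h/∂z = 0 (ReLU derivative)
∂z/∂w₁ = x = 3

∂L/∂w₁ = 6 × -2 × 0 × 3 = 0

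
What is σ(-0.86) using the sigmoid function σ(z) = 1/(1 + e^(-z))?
0.2973

sigmoid(-0.86) = 1/(1 + e^(0.86)) = 1/(1 + 2.363) = 0.2973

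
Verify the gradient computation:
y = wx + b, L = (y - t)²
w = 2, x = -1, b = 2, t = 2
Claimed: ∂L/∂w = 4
Correct

y = (2)(-1) + 2 = 0
∂L/∂y = 2(y - t) = 2(0 - 2) = -4
∂y/∂w = x = -1
∂L/∂w = -4 × -1 = 4

Claimed value: 4
Correct: The correct gradient is 4.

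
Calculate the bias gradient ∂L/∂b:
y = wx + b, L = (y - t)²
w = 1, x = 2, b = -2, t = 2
∂L/∂b = -4

y = wx + b = (1)(2) + -2 = 0
∂L/∂y = 2(y - t) = 2(0 - 2) = -4
∂y/∂b = 1
∂L/∂b = ∂L/∂y · ∂y/∂b = -4 × 1 = -4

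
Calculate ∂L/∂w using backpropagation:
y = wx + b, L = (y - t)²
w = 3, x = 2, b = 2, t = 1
∂L/∂w = 28

y = wx + b = (3)(2) + 2 = 8
∂L/∂y = 2(y - t) = 2(8 - 1) = 14
∂y/∂w = x = 2
∂L/∂w = ∂L/∂y · ∂y/∂w = 14 × 2 = 28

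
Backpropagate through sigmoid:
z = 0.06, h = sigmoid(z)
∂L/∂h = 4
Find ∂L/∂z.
∂L/∂z = 0.9991

σ(0.06) = 0.515
σ'(0.06) = σ(0.06)(1 - σ(0.06)) = 0.515 × 0.485 = 0.2498
∂L/∂z = ∂L/∂h · σ'(z) = 4 × 0.2498 = 0.9991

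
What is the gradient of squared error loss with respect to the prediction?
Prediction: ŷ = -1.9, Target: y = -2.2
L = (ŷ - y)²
∂L/∂ŷ = 0.6

∂L/∂ŷ = 2(ŷ - y) = 2(-1.9 - -2.2) = 2(0.3) = 0.6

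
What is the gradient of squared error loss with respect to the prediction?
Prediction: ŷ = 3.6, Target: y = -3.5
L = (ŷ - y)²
∂L/∂ŷ = 14.2

∂L/∂ŷ = 2(ŷ - y) = 2(3.6 - -3.5) = 2(7.1) = 14.2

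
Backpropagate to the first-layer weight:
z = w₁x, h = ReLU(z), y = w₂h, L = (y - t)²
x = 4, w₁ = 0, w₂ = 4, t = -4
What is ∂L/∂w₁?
∂L/∂w₁ = 0

Forward pass:
z = w₁x = 0×4 = 0
h = ReLU(0) = 0
y = w₂h = 4×0 = 0

Backward pass:
∂L/∂y = 2(y - t) = 2(0 - -4) = 8
∂y/∂h = w₂ = 4
∂h/∂z = 0 (ReLU derivative)
∂z/∂w₁ = x = 4

∂L/∂w₁ = 8 × 4 × 0 × 4 = 0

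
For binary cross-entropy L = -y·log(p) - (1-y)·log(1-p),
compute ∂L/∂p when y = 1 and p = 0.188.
∂L/∂p = -5.319

∂L/∂p = -y/p + (1-y)/(1-p) = -1/0.188 + 0 = -5.319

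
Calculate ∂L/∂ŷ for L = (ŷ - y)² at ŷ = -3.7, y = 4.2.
∂L/∂ŷ = -15.8

∂L/∂ŷ = 2(ŷ - y) = 2(-3.7 - 4.2) = 2(-7.9) = -15.8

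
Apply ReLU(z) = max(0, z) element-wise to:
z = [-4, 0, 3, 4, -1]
h = [0, 0, 3, 4, 0]

ReLU applied element-wise: max(0,-4)=0, max(0,0)=0, max(0,3)=3, max(0,4)=4, max(0,-1)=0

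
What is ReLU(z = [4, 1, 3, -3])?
h = [4, 1, 3, 0]

ReLU applied element-wise: max(0,4)=4, max(0,1)=1, max(0,3)=3, max(0,-3)=0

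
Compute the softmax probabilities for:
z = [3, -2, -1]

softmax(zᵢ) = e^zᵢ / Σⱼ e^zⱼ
p = [0.9756, 0.0066, 0.0179]

exp(z) = [20.09, 0.1353, 0.3679]
Sum = 20.59
p = [0.9756, 0.0066, 0.0179]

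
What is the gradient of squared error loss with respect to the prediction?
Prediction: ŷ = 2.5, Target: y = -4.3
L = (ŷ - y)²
∂L/∂ŷ = 13.6

∂L/∂ŷ = 2(ŷ - y) = 2(2.5 - -4.3) = 2(6.8) = 13.6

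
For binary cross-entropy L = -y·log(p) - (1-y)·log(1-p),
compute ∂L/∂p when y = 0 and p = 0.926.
∂L/∂p = 13.51

∂L/∂p = -y/p + (1-y)/(1-p) = 0 + 1/0.074 = 13.51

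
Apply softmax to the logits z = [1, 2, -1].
p = [0.2595, 0.7054, 0.0351]

exp(z) = [2.718, 7.389, 0.3679]
Sum = 10.48
p = [0.2595, 0.7054, 0.0351]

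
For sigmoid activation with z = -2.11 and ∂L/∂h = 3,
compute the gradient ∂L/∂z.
∂L/∂z = 0.2893

σ(-2.11) = 0.1081
σ'(-2.11) = σ(-2.11)(1 - σ(-2.11)) = 0.1081 × 0.8919 = 0.09644
∂L/∂z = ∂L/∂h · σ'(z) = 3 × 0.09644 = 0.2893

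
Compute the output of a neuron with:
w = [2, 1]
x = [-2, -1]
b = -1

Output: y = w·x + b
y = -6

y = (2)(-2) + (1)(-1) + -1 = -6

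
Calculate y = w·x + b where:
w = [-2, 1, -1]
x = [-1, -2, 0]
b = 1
y = 1

y = (-2)(-1) + (1)(-2) + (-1)(0) + 1 = 1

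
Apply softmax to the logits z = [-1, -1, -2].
p = [0.4223, 0.4223, 0.1554]

exp(z) = [0.3679, 0.3679, 0.1353]
Sum = 0.8711
p = [0.4223, 0.4223, 0.1554]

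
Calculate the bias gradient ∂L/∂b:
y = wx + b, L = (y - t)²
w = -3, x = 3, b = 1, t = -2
∂L/∂b = -12

y = wx + b = (-3)(3) + 1 = -8
∂L/∂y = 2(y - t) = 2(-8 - -2) = -12
∂y/∂b = 1
∂L/∂b = ∂L/∂y · ∂y/∂b = -12 × 1 = -12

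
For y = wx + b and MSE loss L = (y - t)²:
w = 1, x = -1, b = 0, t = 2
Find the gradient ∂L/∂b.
∂L/∂b = -6

y = wx + b = (1)(-1) + 0 = -1
∂L/∂y = 2(y - t) = 2(-1 - 2) = -6
∂y/∂b = 1
∂L/∂b = ∂L/∂y · ∂y/∂b = -6 × 1 = -6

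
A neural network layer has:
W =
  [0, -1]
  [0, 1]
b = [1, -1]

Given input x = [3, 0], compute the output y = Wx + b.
y = [1, -1]

Wx = [0×3 + -1×0, 0×3 + 1×0]
   = [0, 0]
y = Wx + b = [0 + 1, 0 + -1] = [1, -1]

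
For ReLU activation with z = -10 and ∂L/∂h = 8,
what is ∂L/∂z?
∂L/∂z = 0

h = ReLU(-10) = 0
Since z < 0: ∂h/∂z = 0
∂L/∂z = ∂L/∂h · ∂h/∂z = 8 × 0 = 0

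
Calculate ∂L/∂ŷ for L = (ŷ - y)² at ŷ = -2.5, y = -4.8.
∂L/∂ŷ = 4.6

∂L/∂ŷ = 2(ŷ - y) = 2(-2.5 - -4.8) = 2(2.3) = 4.6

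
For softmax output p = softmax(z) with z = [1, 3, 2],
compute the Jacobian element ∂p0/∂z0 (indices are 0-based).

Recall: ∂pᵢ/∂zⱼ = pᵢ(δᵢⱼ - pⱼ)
∂p0/∂z0 = 0.08193

p = softmax(z) = [0.09003, 0.6652, 0.2447]
p0 = 0.09003

∂p0/∂z0 = p0(1 - p0) = 0.09003 × (1 - 0.09003) = 0.08193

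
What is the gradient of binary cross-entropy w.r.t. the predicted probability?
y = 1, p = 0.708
∂L/∂p = -1.412

∂L/∂p = -y/p + (1-y)/(1-p) = -1/0.708 + 0 = -1.412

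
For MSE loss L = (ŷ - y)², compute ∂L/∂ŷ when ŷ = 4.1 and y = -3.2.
∂L/∂ŷ = 14.6

∂L/∂ŷ = 2(ŷ - y) = 2(4.1 - -3.2) = 2(7.3) = 14.6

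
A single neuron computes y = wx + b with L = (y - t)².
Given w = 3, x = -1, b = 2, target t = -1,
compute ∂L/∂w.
∂L/∂w = 0

y = wx + b = (3)(-1) + 2 = -1
∂L/∂y = 2(y - t) = 2(-1 - -1) = 0
∂y/∂w = x = -1
∂L/∂w = ∂L/∂y · ∂y/∂w = 0 × -1 = 0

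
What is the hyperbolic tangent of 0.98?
0.7531

tanh(0.98) = (e^(0.98) - e^(-0.98))/(e^(0.98) + e^(-0.98)) = 0.7531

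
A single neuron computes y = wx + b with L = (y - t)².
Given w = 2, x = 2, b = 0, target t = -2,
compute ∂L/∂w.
∂L/∂w = 24

y = wx + b = (2)(2) + 0 = 4
∂L/∂y = 2(y - t) = 2(4 - -2) = 12
∂y/∂w = x = 2
∂L/∂w = ∂L/∂y · ∂y/∂w = 12 × 2 = 24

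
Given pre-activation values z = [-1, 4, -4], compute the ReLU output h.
h = [0, 4, 0]

ReLU applied element-wise: max(0,-1)=0, max(0,4)=4, max(0,-4)=0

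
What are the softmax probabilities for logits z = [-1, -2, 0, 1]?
p = [0.0871, 0.0321, 0.2369, 0.6439]

exp(z) = [0.3679, 0.1353, 1, 2.718]
Sum = 4.221
p = [0.0871, 0.0321, 0.2369, 0.6439]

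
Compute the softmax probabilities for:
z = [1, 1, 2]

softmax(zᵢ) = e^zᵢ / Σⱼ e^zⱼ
p = [0.2119, 0.2119, 0.5761]

exp(z) = [2.718, 2.718, 7.389]
Sum = 12.83
p = [0.2119, 0.2119, 0.5761]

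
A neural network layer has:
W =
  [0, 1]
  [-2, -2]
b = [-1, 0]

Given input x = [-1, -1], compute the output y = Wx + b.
y = [-2, 4]

Wx = [0×-1 + 1×-1, -2×-1 + -2×-1]
   = [-1, 4]
y = Wx + b = [-1 + -1, 4 + 0] = [-2, 4]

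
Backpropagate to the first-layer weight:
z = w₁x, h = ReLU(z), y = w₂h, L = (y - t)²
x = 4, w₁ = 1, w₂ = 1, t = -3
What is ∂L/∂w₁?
∂L/∂w₁ = 56

Forward pass:
z = w₁x = 1×4 = 4
h = ReLU(4) = 4
y = w₂h = 1×4 = 4

Backward pass:
∂L/∂y = 2(y - t) = 2(4 - -3) = 14
∂y/∂h = w₂ = 1
∂h/∂z = 1 (ReLU derivative)
∂z/∂w₁ = x = 4

∂L/∂w₁ = 14 × 1 × 1 × 4 = 56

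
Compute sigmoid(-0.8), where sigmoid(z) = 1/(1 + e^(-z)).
0.31

sigmoid(-0.8) = 1/(1 + e^(0.8)) = 1/(1 + 2.226) = 0.31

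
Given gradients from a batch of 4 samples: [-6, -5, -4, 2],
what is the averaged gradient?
Average gradient = -3.25

Average = (1/4)(-6 + -5 + -4 + 2) = -13/4 = -3.25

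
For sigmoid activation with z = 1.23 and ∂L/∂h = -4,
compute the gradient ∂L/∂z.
∂L/∂z = -0.7001

σ(1.23) = 0.7738
σ'(1.23) = σ(1.23)(1 - σ(1.23)) = 0.7738 × 0.2262 = 0.175
∂L/∂z = ∂L/∂h · σ'(z) = -4 × 0.175 = -0.7001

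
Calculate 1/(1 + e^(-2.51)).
0.9248

sigmoid(2.51) = 1/(1 + e^(-2.51)) = 1/(1 + 0.08127) = 0.9248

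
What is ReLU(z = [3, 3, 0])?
h = [3, 3, 0]

ReLU applied element-wise: max(0,3)=3, max(0,3)=3, max(0,0)=0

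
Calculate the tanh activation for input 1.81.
0.9478

tanh(1.81) = (e^(1.81) - e^(-1.81))/(e^(1.81) + e^(-1.81)) = 0.9478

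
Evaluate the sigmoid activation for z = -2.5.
0.07586

sigmoid(-2.5) = 1/(1 + e^(2.5)) = 1/(1 + 12.18) = 0.07586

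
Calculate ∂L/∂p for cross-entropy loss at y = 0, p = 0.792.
∂L/∂p = 4.808

∂L/∂p = -y/p + (1-y)/(1-p) = 0 + 1/0.208 = 4.808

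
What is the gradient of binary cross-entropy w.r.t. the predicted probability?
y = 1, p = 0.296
∂L/∂p = -3.378

∂L/∂p = -y/p + (1-y)/(1-p) = -1/0.296 + 0 = -3.378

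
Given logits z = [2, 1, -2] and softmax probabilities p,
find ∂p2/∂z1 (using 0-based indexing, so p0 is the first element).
∂p2/∂z1 = -0.003507

p = softmax(z) = [0.7214, 0.2654, 0.01321]
p2 = 0.01321, p1 = 0.2654

∂p2/∂z1 = -p2 × p1 = -0.01321 × 0.2654 = -0.003507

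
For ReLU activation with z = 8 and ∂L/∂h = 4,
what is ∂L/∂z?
∂L/∂z = 4

h = ReLU(8) = 8
Since z > 0: ∂h/∂z = 1
∂L/∂z = ∂L/∂h · ∂h/∂z = 4 × 1 = 4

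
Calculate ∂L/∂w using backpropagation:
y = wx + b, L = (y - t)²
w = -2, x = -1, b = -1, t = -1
∂L/∂w = -4

y = wx + b = (-2)(-1) + -1 = 1
∂L/∂y = 2(y - t) = 2(1 - -1) = 4
∂y/∂w = x = -1
∂L/∂w = ∂L/∂y · ∂y/∂w = 4 × -1 = -4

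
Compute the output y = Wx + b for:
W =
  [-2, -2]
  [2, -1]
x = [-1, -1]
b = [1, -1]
y = [5, -2]

Wx = [-2×-1 + -2×-1, 2×-1 + -1×-1]
   = [4, -1]
y = Wx + b = [4 + 1, -1 + -1] = [5, -2]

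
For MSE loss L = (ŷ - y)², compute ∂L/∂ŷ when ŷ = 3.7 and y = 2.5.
∂L/∂ŷ = 2.4

∂L/∂ŷ = 2(ŷ - y) = 2(3.7 - 2.5) = 2(1.2) = 2.4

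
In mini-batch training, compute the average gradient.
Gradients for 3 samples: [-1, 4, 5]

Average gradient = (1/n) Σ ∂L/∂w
Average gradient = 2.667

Average = (1/3)(-1 + 4 + 5) = 8/3 = 2.667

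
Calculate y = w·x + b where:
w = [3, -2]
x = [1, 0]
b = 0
y = 3

y = (3)(1) + (-2)(0) + 0 = 3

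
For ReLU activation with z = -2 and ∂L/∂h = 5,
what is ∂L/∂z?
∂L/∂z = 0

h = ReLU(-2) = 0
Since z < 0: ∂h/∂z = 0
∂L/∂z = ∂L/∂h · ∂h/∂z = 5 × 0 = 0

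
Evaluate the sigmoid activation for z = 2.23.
0.9029

sigmoid(2.23) = 1/(1 + e^(-2.23)) = 1/(1 + 0.1075) = 0.9029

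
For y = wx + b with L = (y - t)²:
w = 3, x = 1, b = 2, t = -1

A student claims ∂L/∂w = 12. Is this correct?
Correct

y = (3)(1) + 2 = 5
∂L/∂y = 2(y - t) = 2(5 - -1) = 12
∂y/∂w = x = 1
∂L/∂w = 12 × 1 = 12

Claimed value: 12
Correct: The correct gradient is 12.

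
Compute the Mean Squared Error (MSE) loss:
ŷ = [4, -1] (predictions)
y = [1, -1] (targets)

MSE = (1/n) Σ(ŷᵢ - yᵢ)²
MSE = 4.5

MSE = (1/2)((4-1)² + (-1--1)²) = (1/2)(9 + 0) = 4.5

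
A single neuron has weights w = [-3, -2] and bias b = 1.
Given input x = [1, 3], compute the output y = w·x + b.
y = -8

y = (-3)(1) + (-2)(3) + 1 = -8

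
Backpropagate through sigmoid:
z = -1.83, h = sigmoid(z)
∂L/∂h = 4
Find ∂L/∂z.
∂L/∂z = 0.4765

σ(-1.83) = 0.1382
σ'(-1.83) = σ(-1.83)(1 - σ(-1.83)) = 0.1382 × 0.8618 = 0.1191
∂L/∂z = ∂L/∂h · σ'(z) = 4 × 0.1191 = 0.4765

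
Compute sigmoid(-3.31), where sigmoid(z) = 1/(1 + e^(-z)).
0.03523

sigmoid(-3.31) = 1/(1 + e^(3.31)) = 1/(1 + 27.39) = 0.03523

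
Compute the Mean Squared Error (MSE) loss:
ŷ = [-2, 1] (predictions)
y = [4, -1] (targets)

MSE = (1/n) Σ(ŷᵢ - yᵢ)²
MSE = 20

MSE = (1/2)((-2-4)² + (1--1)²) = (1/2)(36 + 4) = 20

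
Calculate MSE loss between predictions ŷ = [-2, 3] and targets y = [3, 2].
MSE = 13

MSE = (1/2)((-2-3)² + (3-2)²) = (1/2)(25 + 1) = 13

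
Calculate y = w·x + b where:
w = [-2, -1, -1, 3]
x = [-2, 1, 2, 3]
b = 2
y = 12

y = (-2)(-2) + (-1)(1) + (-1)(2) + (3)(3) + 2 = 12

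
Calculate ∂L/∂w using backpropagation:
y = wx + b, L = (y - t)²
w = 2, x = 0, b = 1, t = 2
∂L/∂w = 0

y = wx + b = (2)(0) + 1 = 1
∂L/∂y = 2(y - t) = 2(1 - 2) = -2
∂y/∂w = x = 0
∂L/∂w = ∂L/∂y · ∂y/∂w = -2 × 0 = 0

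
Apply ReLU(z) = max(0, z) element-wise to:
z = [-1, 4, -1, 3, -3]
h = [0, 4, 0, 3, 0]

ReLU applied element-wise: max(0,-1)=0, max(0,4)=4, max(0,-1)=0, max(0,3)=3, max(0,-3)=0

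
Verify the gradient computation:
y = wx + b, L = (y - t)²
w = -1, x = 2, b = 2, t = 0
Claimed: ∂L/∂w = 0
Correct

y = (-1)(2) + 2 = 0
∂L/∂y = 2(y - t) = 2(0 - 0) = 0
∂y/∂w = x = 2
∂L/∂w = 0 × 2 = 0

Claimed value: 0
Correct: The correct gradient is 0.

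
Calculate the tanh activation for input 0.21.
0.207

tanh(0.21) = (e^(0.21) - e^(-0.21))/(e^(0.21) + e^(-0.21)) = 0.207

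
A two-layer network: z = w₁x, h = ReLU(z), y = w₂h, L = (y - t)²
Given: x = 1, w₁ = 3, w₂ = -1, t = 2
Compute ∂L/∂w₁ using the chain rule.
∂L/∂w₁ = 10

Forward pass:
z = w₁x = 3×1 = 3
h = ReLU(3) = 3
y = w₂h = -1×3 = -3

Backward pass:
∂L/∂y = 2(y - t) = 2(-3 - 2) = -10
∂y/∂h = w₂ = -1
∂h/∂z = 1 (ReLU derivative)
∂z/∂w₁ = x = 1

∂L/∂w₁ = -10 × -1 × 1 × 1 = 10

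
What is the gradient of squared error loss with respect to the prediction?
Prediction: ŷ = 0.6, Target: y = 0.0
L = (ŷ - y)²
∂L/∂ŷ = 1.2

∂L/∂ŷ = 2(ŷ - y) = 2(0.6 - 0.0) = 2(0.6) = 1.2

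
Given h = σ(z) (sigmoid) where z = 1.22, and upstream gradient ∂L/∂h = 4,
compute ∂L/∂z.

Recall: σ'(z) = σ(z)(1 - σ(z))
∂L/∂z = 0.7039

σ(1.22) = 0.7721
σ'(1.22) = σ(1.22)(1 - σ(1.22)) = 0.7721 × 0.2279 = 0.176
∂L/∂z = ∂L/∂h · σ'(z) = 4 × 0.176 = 0.7039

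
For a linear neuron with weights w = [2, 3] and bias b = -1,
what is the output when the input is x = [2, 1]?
y = 6

y = (2)(2) + (3)(1) + -1 = 6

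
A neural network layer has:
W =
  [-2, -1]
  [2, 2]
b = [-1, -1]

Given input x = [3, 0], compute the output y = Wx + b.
y = [-7, 5]

Wx = [-2×3 + -1×0, 2×3 + 2×0]
   = [-6, 6]
y = Wx + b = [-6 + -1, 6 + -1] = [-7, 5]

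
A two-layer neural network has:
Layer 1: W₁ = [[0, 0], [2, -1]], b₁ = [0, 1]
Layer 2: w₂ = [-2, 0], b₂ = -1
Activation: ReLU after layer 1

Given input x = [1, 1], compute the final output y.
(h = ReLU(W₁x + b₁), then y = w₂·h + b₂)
y = -1

Layer 1 pre-activation: z₁ = [0, 2]
After ReLU: h = [0, 2]
Layer 2 output: y = -2×0 + 0×2 + -1 = -1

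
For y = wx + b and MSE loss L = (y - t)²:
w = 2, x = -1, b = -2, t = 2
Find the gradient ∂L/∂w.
∂L/∂w = 12

y = wx + b = (2)(-1) + -2 = -4
∂L/∂y = 2(y - t) = 2(-4 - 2) = -12
∂y/∂w = x = -1
∂L/∂w = ∂L/∂y · ∂y/∂w = -12 × -1 = 12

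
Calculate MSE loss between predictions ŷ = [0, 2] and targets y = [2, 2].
MSE = 2

MSE = (1/2)((0-2)² + (2-2)²) = (1/2)(4 + 0) = 2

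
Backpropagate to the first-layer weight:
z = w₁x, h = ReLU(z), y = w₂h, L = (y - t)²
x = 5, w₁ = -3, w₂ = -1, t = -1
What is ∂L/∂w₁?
∂L/∂w₁ = 0

Forward pass:
z = w₁x = -3×5 = -15
h = ReLU(-15) = 0
y = w₂h = -1×0 = 0

Backward pass:
∂L/∂y = 2(y - t) = 2(0 - -1) = 2
∂y/∂h = w₂ = -1
∂h/∂z = 0 (ReLU derivative)
∂z/∂w₁ = x = 5

∂L/∂w₁ = 2 × -1 × 0 × 5 = 0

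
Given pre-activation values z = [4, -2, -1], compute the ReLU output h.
h = [4, 0, 0]

ReLU applied element-wise: max(0,4)=4, max(0,-2)=0, max(0,-1)=0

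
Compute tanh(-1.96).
-0.9611

tanh(-1.96) = (e^(-1.96) - e^(1.96))/(e^(-1.96) + e^(1.96)) = -0.9611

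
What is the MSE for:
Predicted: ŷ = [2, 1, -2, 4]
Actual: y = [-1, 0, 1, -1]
MSE = 11

MSE = (1/4)((2--1)² + (1-0)² + (-2-1)² + (4--1)²) = (1/4)(9 + 1 + 9 + 25) = 11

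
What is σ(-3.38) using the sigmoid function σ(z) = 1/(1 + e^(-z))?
0.03293

sigmoid(-3.38) = 1/(1 + e^(3.38)) = 1/(1 + 29.37) = 0.03293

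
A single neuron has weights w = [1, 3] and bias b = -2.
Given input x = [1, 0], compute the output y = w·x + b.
y = -1

y = (1)(1) + (3)(0) + -2 = -1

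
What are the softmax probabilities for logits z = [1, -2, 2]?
p = [0.2654, 0.0132, 0.7214]

exp(z) = [2.718, 0.1353, 7.389]
Sum = 10.24
p = [0.2654, 0.0132, 0.7214]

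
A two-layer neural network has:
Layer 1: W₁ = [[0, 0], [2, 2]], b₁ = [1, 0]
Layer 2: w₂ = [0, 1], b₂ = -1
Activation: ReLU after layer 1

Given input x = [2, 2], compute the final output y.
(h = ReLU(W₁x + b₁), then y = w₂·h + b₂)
y = 7

Layer 1 pre-activation: z₁ = [1, 8]
After ReLU: h = [1, 8]
Layer 2 output: y = 0×1 + 1×8 + -1 = 7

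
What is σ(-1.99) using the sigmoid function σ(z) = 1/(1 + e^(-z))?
0.1203

sigmoid(-1.99) = 1/(1 + e^(1.99)) = 1/(1 + 7.316) = 0.1203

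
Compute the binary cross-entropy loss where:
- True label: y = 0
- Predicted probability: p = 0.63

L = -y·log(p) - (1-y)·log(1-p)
L = 0.9943

L = -0·log(0.63) - 1·log(0.37) = -log(0.37) = 0.9943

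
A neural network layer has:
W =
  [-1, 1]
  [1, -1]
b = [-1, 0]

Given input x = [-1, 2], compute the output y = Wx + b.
y = [2, -3]

Wx = [-1×-1 + 1×2, 1×-1 + -1×2]
   = [3, -3]
y = Wx + b = [3 + -1, -3 + 0] = [2, -3]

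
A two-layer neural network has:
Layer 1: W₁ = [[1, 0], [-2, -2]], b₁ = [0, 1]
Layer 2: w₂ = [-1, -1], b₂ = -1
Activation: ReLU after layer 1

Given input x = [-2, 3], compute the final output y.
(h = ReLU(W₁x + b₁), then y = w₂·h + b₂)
y = -1

Layer 1 pre-activation: z₁ = [-2, -1]
After ReLU: h = [0, 0]
Layer 2 output: y = -1×0 + -1×0 + -1 = -1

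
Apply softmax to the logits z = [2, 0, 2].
p = [0.4683, 0.0634, 0.4683]

exp(z) = [7.389, 1, 7.389]
Sum = 15.78
p = [0.4683, 0.0634, 0.4683]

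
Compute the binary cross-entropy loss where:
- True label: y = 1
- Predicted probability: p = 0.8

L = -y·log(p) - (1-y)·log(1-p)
L = 0.2231

L = -1·log(0.8) - 0·log(0.2) = -log(0.8) = 0.2231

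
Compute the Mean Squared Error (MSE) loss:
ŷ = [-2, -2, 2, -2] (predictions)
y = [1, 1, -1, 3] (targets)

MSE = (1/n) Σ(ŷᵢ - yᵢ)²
MSE = 13

MSE = (1/4)((-2-1)² + (-2-1)² + (2--1)² + (-2-3)²) = (1/4)(9 + 9 + 9 + 25) = 13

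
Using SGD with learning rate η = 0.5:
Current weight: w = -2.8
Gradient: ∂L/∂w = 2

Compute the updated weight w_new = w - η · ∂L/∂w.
w_new = -3.8

w_new = w - η·∂L/∂w = -2.8 - 0.5×(2) = -2.8 - (1) = -3.8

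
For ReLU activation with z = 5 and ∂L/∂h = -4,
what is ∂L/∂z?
∂L/∂z = -4

h = ReLU(5) = 5
Since z > 0: ∂h/∂z = 1
∂L/∂z = ∂L/∂h · ∂h/∂z = -4 × 1 = -4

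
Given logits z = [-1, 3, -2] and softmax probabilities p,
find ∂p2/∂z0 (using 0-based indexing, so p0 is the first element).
∂p2/∂z0 = -0.0001175

p = softmax(z) = [0.01787, 0.9756, 0.006573]
p2 = 0.006573, p0 = 0.01787

∂p2/∂z0 = -p2 × p0 = -0.006573 × 0.01787 = -0.0001175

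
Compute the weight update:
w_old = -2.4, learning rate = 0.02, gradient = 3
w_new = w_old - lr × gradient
w_new = -2.46

w_new = w - η·∂L/∂w = -2.4 - 0.02×(3) = -2.4 - (0.06) = -2.46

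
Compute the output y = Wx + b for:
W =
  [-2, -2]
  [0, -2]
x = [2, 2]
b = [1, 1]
y = [-7, -3]

Wx = [-2×2 + -2×2, 0×2 + -2×2]
   = [-8, -4]
y = Wx + b = [-8 + 1, -4 + 1] = [-7, -3]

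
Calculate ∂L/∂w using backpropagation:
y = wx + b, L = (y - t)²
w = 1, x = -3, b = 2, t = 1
∂L/∂w = 12

y = wx + b = (1)(-3) + 2 = -1
∂L/∂y = 2(y - t) = 2(-1 - 1) = -4
∂y/∂w = x = -3
∂L/∂w = ∂L/∂y · ∂y/∂w = -4 × -3 = 12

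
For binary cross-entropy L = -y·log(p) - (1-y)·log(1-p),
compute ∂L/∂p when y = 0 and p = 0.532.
∂L/∂p = 2.137

∂L/∂p = -y/p + (1-y)/(1-p) = 0 + 1/0.468 = 2.137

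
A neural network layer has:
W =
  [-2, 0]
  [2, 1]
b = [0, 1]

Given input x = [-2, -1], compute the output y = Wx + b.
y = [4, -4]

Wx = [-2×-2 + 0×-1, 2×-2 + 1×-1]
   = [4, -5]
y = Wx + b = [4 + 0, -5 + 1] = [4, -4]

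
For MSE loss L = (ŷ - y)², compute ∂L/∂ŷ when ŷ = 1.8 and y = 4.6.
∂L/∂ŷ = -5.6

∂L/∂ŷ = 2(ŷ - y) = 2(1.8 - 4.6) = 2(-2.8) = -5.6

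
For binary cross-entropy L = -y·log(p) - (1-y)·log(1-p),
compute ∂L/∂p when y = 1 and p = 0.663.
∂L/∂p = -1.508

∂L/∂p = -y/p + (1-y)/(1-p) = -1/0.663 + 0 = -1.508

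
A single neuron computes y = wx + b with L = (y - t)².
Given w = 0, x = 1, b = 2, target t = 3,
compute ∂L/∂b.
∂L/∂b = -2

y = wx + b = (0)(1) + 2 = 2
∂L/∂y = 2(y - t) = 2(2 - 3) = -2
∂y/∂b = 1
∂L/∂b = ∂L/∂y · ∂y/∂b = -2 × 1 = -2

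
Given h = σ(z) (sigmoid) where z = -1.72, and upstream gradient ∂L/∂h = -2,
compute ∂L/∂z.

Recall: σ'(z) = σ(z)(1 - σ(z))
∂L/∂z = -0.2576

σ(-1.72) = 0.1519
σ'(-1.72) = σ(-1.72)(1 - σ(-1.72)) = 0.1519 × 0.8481 = 0.1288
∂L/∂z = ∂L/∂h · σ'(z) = -2 × 0.1288 = -0.2576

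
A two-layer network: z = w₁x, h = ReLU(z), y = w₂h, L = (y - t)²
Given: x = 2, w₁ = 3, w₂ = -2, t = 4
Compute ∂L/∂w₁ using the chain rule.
∂L/∂w₁ = 128

Forward pass:
z = w₁x = 3×2 = 6
h = ReLU(6) = 6
y = w₂h = -2×6 = -12

Backward pass:
∂L/∂y = 2(y - t) = 2(-12 - 4) = -32
∂y/∂h = w₂ = -2
∂h/∂z = 1 (ReLU derivative)
∂z/∂w₁ = x = 2

∂L/∂w₁ = -32 × -2 × 1 × 2 = 128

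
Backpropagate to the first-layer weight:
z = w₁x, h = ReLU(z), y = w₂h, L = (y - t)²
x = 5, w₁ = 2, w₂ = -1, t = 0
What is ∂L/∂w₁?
∂L/∂w₁ = 100

Forward pass:
z = w₁x = 2×5 = 10
h = ReLU(10) = 10
y = w₂h = -1×10 = -10

Backward pass:
∂L/∂y = 2(y - t) = 2(-10 - 0) = -20
∂y/∂h = w₂ = -1
∂h/∂z = 1 (ReLU derivative)
∂z/∂w₁ = x = 5

∂L/∂w₁ = -20 × -1 × 1 × 5 = 100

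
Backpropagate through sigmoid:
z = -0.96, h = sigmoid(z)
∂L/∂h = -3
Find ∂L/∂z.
∂L/∂z = -0.6006

σ(-0.96) = 0.2769
σ'(-0.96) = σ(-0.96)(1 - σ(-0.96)) = 0.2769 × 0.7231 = 0.2002
∂L/∂z = ∂L/∂h · σ'(z) = -3 × 0.2002 = -0.6006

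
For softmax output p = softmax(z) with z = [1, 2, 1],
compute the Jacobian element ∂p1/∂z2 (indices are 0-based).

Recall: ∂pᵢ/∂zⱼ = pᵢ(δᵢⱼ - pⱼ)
∂p1/∂z2 = -0.1221

p = softmax(z) = [0.2119, 0.5761, 0.2119]
p1 = 0.5761, p2 = 0.2119

∂p1/∂z2 = -p1 × p2 = -0.5761 × 0.2119 = -0.1221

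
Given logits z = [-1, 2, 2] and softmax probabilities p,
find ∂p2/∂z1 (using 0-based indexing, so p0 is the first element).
∂p2/∂z1 = -0.238

p = softmax(z) = [0.02429, 0.4879, 0.4879]
p2 = 0.4879, p1 = 0.4879

∂p2/∂z1 = -p2 × p1 = -0.4879 × 0.4879 = -0.238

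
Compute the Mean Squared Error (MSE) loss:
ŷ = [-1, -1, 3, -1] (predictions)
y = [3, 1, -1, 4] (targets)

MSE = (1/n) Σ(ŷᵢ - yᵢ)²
MSE = 15.25

MSE = (1/4)((-1-3)² + (-1-1)² + (3--1)² + (-1-4)²) = (1/4)(16 + 4 + 16 + 25) = 15.25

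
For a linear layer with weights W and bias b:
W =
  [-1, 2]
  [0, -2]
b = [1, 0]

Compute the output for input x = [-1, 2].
y = [6, -4]

Wx = [-1×-1 + 2×2, 0×-1 + -2×2]
   = [5, -4]
y = Wx + b = [5 + 1, -4 + 0] = [6, -4]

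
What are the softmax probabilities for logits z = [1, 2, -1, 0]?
p = [0.2369, 0.6439, 0.0321, 0.0871]

exp(z) = [2.718, 7.389, 0.3679, 1]
Sum = 11.48
p = [0.2369, 0.6439, 0.0321, 0.0871]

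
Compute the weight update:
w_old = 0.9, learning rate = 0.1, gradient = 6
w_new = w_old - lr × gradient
w_new = 0.3

w_new = w - η·∂L/∂w = 0.9 - 0.1×(6) = 0.9 - (0.6) = 0.3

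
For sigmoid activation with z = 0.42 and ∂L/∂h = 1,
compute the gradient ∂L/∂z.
∂L/∂z = 0.2393

σ(0.42) = 0.6035
σ'(0.42) = σ(0.42)(1 - σ(0.42)) = 0.6035 × 0.3965 = 0.2393
∂L/∂z = ∂L/∂h · σ'(z) = 1 × 0.2393 = 0.2393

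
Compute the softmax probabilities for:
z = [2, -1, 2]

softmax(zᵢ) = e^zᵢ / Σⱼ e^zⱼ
p = [0.4879, 0.0243, 0.4879]

exp(z) = [7.389, 0.3679, 7.389]
Sum = 15.15
p = [0.4879, 0.0243, 0.4879]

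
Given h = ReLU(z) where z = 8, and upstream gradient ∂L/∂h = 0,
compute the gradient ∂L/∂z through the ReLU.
∂L/∂z = 0

h = ReLU(8) = 8
Since z > 0: ∂h/∂z = 1
∂L/∂z = ∂L/∂h · ∂h/∂z = 0 × 1 = 0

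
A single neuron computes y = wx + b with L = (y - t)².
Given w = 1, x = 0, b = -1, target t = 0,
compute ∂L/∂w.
∂L/∂w = 0

y = wx + b = (1)(0) + -1 = -1
∂L/∂y = 2(y - t) = 2(-1 - 0) = -2
∂y/∂w = x = 0
∂L/∂w = ∂L/∂y · ∂y/∂w = -2 × 0 = 0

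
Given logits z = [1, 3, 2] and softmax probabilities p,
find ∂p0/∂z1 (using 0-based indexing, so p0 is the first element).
∂p0/∂z1 = -0.05989

p = softmax(z) = [0.09003, 0.6652, 0.2447]
p0 = 0.09003, p1 = 0.6652

∂p0/∂z1 = -p0 × p1 = -0.09003 × 0.6652 = -0.05989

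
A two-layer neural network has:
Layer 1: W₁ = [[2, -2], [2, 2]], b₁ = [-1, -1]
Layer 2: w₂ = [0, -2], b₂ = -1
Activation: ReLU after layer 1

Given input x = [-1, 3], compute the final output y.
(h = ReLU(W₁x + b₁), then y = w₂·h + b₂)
y = -7

Layer 1 pre-activation: z₁ = [-9, 3]
After ReLU: h = [0, 3]
Layer 2 output: y = 0×0 + -2×3 + -1 = -7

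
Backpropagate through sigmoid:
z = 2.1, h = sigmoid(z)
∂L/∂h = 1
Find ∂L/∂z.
∂L/∂z = 0.09719

σ(2.1) = 0.8909
σ'(2.1) = σ(2.1)(1 - σ(2.1)) = 0.8909 × 0.1091 = 0.09719
∂L/∂z = ∂L/∂h · σ'(z) = 1 × 0.09719 = 0.09719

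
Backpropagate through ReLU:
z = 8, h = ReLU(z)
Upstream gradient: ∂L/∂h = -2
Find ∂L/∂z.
∂L/∂z = -2

h = ReLU(8) = 8
Since z > 0: ∂h/∂z = 1
∂L/∂z = ∂L/∂h · ∂h/∂z = -2 × 1 = -2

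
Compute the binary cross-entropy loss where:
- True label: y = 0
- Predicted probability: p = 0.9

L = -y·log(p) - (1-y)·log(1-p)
L = 2.303

L = -0·log(0.9) - 1·log(0.1) = -log(0.1) = 2.303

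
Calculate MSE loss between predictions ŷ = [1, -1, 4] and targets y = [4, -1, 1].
MSE = 6

MSE = (1/3)((1-4)² + (-1--1)² + (4-1)²) = (1/3)(9 + 0 + 9) = 6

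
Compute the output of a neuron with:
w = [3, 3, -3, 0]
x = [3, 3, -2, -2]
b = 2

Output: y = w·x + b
y = 26

y = (3)(3) + (3)(3) + (-3)(-2) + (0)(-2) + 2 = 26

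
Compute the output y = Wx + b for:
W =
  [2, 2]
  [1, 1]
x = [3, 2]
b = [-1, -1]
y = [9, 4]

Wx = [2×3 + 2×2, 1×3 + 1×2]
   = [10, 5]
y = Wx + b = [10 + -1, 5 + -1] = [9, 4]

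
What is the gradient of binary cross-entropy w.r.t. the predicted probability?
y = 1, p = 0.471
∂L/∂p = -2.123

∂L/∂p = -y/p + (1-y)/(1-p) = -1/0.471 + 0 = -2.123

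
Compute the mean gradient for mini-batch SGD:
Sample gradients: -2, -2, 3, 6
Average gradient = 1.25

Average = (1/4)(-2 + -2 + 3 + 6) = 5/4 = 1.25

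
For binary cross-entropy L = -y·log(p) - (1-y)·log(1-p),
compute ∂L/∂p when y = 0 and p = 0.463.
∂L/∂p = 1.862

∂L/∂p = -y/p + (1-y)/(1-p) = 0 + 1/0.537 = 1.862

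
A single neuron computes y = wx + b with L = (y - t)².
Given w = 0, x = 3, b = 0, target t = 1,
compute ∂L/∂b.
∂L/∂b = -2

y = wx + b = (0)(3) + 0 = 0
∂L/∂y = 2(y - t) = 2(0 - 1) = -2
∂y/∂b = 1
∂L/∂b = ∂L/∂y · ∂y/∂b = -2 × 1 = -2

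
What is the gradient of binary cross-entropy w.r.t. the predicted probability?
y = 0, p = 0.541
∂L/∂p = 2.179

∂L/∂p = -y/p + (1-y)/(1-p) = 0 + 1/0.459 = 2.179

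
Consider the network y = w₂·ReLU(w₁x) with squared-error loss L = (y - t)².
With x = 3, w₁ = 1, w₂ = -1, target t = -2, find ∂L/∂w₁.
∂L/∂w₁ = 6

Forward pass:
z = w₁x = 1×3 = 3
h = ReLU(3) = 3
y = w₂h = -1×3 = -3

Backward pass:
∂L/∂y = 2(y - t) = 2(-3 - -2) = -2
∂y/∂h = w₂ = -1
∂h/∂z = 1 (ReLU derivative)
∂z/∂w₁ = x = 3

∂L/∂w₁ = -2 × -1 × 1 × 3 = 6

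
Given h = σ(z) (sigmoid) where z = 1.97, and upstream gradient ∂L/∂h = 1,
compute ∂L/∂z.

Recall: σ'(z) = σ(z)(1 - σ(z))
∂L/∂z = 0.1074

σ(1.97) = 0.8776
σ'(1.97) = σ(1.97)(1 - σ(1.97)) = 0.8776 × 0.1224 = 0.1074
∂L/∂z = ∂L/∂h · σ'(z) = 1 × 0.1074 = 0.1074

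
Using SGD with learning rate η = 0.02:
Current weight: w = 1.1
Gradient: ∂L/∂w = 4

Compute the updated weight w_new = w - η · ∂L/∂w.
w_new = 1.02

w_new = w - η·∂L/∂w = 1.1 - 0.02×(4) = 1.1 - (0.08) = 1.02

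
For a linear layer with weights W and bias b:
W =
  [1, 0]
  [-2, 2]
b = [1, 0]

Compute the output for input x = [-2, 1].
y = [-1, 6]

Wx = [1×-2 + 0×1, -2×-2 + 2×1]
   = [-2, 6]
y = Wx + b = [-2 + 1, 6 + 0] = [-1, 6]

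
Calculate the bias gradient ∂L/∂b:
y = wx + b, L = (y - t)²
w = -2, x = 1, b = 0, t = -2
∂L/∂b = 0

y = wx + b = (-2)(1) + 0 = -2
∂L/∂y = 2(y - t) = 2(-2 - -2) = 0
∂y/∂b = 1
∂L/∂b = ∂L/∂y · ∂y/∂b = 0 × 1 = 0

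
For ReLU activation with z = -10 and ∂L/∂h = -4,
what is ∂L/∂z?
∂L/∂z = 0

h = ReLU(-10) = 0
Since z < 0: ∂h/∂z = 0
∂L/∂z = ∂L/∂h · ∂h/∂z = -4 × 0 = 0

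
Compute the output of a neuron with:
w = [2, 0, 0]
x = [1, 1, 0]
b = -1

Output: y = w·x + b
y = 1

y = (2)(1) + (0)(1) + (0)(0) + -1 = 1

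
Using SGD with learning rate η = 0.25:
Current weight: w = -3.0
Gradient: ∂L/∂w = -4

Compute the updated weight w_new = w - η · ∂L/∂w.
w_new = -2

w_new = w - η·∂L/∂w = -3.0 - 0.25×(-4) = -3.0 - (-1) = -2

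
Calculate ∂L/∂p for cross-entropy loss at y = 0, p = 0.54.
∂L/∂p = 2.174

∂L/∂p = -y/p + (1-y)/(1-p) = 0 + 1/0.46 = 2.174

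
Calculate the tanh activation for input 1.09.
0.7969

tanh(1.09) = (e^(1.09) - e^(-1.09))/(e^(1.09) + e^(-1.09)) = 0.7969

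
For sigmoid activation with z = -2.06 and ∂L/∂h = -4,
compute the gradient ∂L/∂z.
∂L/∂z = -0.4011

σ(-2.06) = 0.113
σ'(-2.06) = σ(-2.06)(1 - σ(-2.06)) = 0.113 × 0.887 = 0.1003
∂L/∂z = ∂L/∂h · σ'(z) = -4 × 0.1003 = -0.4011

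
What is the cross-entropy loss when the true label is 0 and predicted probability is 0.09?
L = 0.09431

L = -0·log(0.09) - 1·log(0.91) = -log(0.91) = 0.09431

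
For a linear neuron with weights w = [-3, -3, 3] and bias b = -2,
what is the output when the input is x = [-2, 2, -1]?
y = -5

y = (-3)(-2) + (-3)(2) + (3)(-1) + -2 = -5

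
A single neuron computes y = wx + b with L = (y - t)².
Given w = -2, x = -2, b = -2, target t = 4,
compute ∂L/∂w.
∂L/∂w = 8

y = wx + b = (-2)(-2) + -2 = 2
∂L/∂y = 2(y - t) = 2(2 - 4) = -4
∂y/∂w = x = -2
∂L/∂w = ∂L/∂y · ∂y/∂w = -4 × -2 = 8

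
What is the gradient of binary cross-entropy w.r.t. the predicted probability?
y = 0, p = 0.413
∂L/∂p = 1.704

∂L/∂p = -y/p + (1-y)/(1-p) = 0 + 1/0.587 = 1.704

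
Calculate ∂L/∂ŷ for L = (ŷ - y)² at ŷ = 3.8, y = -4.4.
∂L/∂ŷ = 16.4

∂L/∂ŷ = 2(ŷ - y) = 2(3.8 - -4.4) = 2(8.2) = 16.4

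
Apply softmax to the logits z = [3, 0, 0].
p = [0.9094, 0.0453, 0.0453]

exp(z) = [20.09, 1, 1]
Sum = 22.09
p = [0.9094, 0.0453, 0.0453]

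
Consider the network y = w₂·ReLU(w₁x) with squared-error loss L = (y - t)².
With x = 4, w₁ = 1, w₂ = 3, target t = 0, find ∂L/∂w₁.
∂L/∂w₁ = 288

Forward pass:
z = w₁x = 1×4 = 4
h = ReLU(4) = 4
y = w₂h = 3×4 = 12

Backward pass:
∂L/∂y = 2(y - t) = 2(12 - 0) = 24
∂y/∂h = w₂ = 3
∂h/∂z = 1 (ReLU derivative)
∂z/∂w₁ = x = 4

∂L/∂w₁ = 24 × 3 × 1 × 4 = 288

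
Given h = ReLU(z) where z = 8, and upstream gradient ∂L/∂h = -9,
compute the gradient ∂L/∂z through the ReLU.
∂L/∂z = -9

h = ReLU(8) = 8
Since z > 0: ∂h/∂z = 1
∂L/∂z = ∂L/∂h · ∂h/∂z = -9 × 1 = -9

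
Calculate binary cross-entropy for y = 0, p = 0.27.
L = 0.3147

L = -0·log(0.27) - 1·log(0.73) = -log(0.73) = 0.3147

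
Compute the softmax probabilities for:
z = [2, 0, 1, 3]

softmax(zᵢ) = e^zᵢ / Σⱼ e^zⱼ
p = [0.2369, 0.0321, 0.0871, 0.6439]

exp(z) = [7.389, 1, 2.718, 20.09]
Sum = 31.19
p = [0.2369, 0.0321, 0.0871, 0.6439]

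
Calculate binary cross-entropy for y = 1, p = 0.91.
L = 0.09431

L = -1·log(0.91) - 0·log(0.09) = -log(0.91) = 0.09431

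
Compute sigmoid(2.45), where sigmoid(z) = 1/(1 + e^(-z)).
0.9206

sigmoid(2.45) = 1/(1 + e^(-2.45)) = 1/(1 + 0.08629) = 0.9206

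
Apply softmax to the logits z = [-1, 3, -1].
p = [0.0177, 0.9647, 0.0177]

exp(z) = [0.3679, 20.09, 0.3679]
Sum = 20.82
p = [0.0177, 0.9647, 0.0177]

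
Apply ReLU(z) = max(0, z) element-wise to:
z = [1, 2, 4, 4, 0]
h = [1, 2, 4, 4, 0]

ReLU applied element-wise: max(0,1)=1, max(0,2)=2, max(0,4)=4, max(0,4)=4, max(0,0)=0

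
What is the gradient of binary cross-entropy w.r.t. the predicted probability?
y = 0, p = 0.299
∂L/∂p = 1.427

∂L/∂p = -y/p + (1-y)/(1-p) = 0 + 1/0.701 = 1.427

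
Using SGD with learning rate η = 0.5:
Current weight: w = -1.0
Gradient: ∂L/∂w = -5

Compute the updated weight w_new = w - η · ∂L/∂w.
w_new = 1.5

w_new = w - η·∂L/∂w = -1.0 - 0.5×(-5) = -1.0 - (-2.5) = 1.5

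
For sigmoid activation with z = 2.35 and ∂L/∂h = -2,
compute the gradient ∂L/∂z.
∂L/∂z = -0.159

σ(2.35) = 0.9129
σ'(2.35) = σ(2.35)(1 - σ(2.35)) = 0.9129 × 0.08707 = 0.07949
∂L/∂z = ∂L/∂h · σ'(z) = -2 × 0.07949 = -0.159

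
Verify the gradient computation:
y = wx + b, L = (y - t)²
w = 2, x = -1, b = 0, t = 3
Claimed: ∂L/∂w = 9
Incorrect

y = (2)(-1) + 0 = -2
∂L/∂y = 2(y - t) = 2(-2 - 3) = -10
∂y/∂w = x = -1
∂L/∂w = -10 × -1 = 10

Claimed value: 9
Incorrect: The correct gradient is 10.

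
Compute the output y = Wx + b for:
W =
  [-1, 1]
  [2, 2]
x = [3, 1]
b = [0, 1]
y = [-2, 9]

Wx = [-1×3 + 1×1, 2×3 + 2×1]
   = [-2, 8]
y = Wx + b = [-2 + 0, 8 + 1] = [-2, 9]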